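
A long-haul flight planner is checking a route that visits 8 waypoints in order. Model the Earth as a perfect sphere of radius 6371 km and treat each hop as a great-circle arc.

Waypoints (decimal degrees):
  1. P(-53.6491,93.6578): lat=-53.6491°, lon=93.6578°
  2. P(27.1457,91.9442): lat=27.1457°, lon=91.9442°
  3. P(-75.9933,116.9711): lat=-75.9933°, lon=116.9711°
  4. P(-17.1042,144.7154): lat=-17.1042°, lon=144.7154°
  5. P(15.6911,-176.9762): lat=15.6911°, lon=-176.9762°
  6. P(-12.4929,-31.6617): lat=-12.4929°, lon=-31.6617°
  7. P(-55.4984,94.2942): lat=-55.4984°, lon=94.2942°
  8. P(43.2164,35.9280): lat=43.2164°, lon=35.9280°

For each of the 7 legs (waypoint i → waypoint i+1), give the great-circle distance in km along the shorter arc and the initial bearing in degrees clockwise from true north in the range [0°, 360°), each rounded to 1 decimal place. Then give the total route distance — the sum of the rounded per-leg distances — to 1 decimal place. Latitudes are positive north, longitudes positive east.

Leg 1: φ1=-0.9363534, φ2=0.4737818, Δφ=1.4101353, Δλ=-0.0299080 rad; a=sin²(Δφ/2)+cosφ1·cosφ2·sin²(Δλ/2)=0.4201325497; c=2·atan2(√a, √(1-a))=1.410374227; dist=6371·c=8985.494 ≈ 8985.5 km; running total=8985.5 km
Leg 1 bearing: y=sinΔλ·cosφ2=-0.02660961, x=cosφ1·sinφ2-sinφ1·cosφ2·cosΔλ=0.98680124; θ=atan2(y, x)=-1.5446° <0 so +360° → 358.4554° ≈ 358.5°
Leg 2: φ1=0.4737818, φ2=-1.3263333, Δφ=-1.8001151, Δλ=0.4368018 rad; a=sin²(Δφ/2)+cosφ1·cosφ2·sin²(Δλ/2)=0.6237679658; c=2·atan2(√a, √(1-a))=1.820932536; dist=6371·c=11601.161 ≈ 11601.2 km; running total=20586.7 km
Leg 2 bearing: y=sinΔλ·cosφ2=0.10239154, x=cosφ1·sinφ2-sinφ1·cosφ2·cosΔλ=-0.96345313; θ=atan2(y, x)=173.9336° ≈ 173.9°
Leg 3: φ1=-1.3263333, φ2=-0.2985246, Δφ=1.0278087, Δλ=0.4842294 rad; a=sin²(Δφ/2)+cosφ1·cosφ2·sin²(Δλ/2)=0.2549494674; c=2·atan2(√a, √(1-a))=1.058590633; dist=6371·c=6744.281 ≈ 6744.3 km; running total=27331.0 km
Leg 3 bearing: y=sinΔλ·cosφ2=0.44493692, x=cosφ1·sinφ2-sinφ1·cosφ2·cosΔλ=0.74955459; θ=atan2(y, x)=30.6934° ≈ 30.7°
Leg 4: φ1=-0.2985246, φ2=0.2738614, Δφ=0.5723860, Δλ=-5.6145776 rad; a=sin²(Δφ/2)+cosφ1·cosφ2·sin²(Δλ/2)=0.1787556732; c=2·atan2(√a, √(1-a))=0.873054822; dist=6371·c=5562.232 ≈ 5562.2 km; running total=32893.2 km
Leg 4 bearing: y=sinΔλ·cosφ2=0.59679296, x=cosφ1·sinφ2-sinφ1·cosφ2·cosΔλ=0.48067295; θ=atan2(y, x)=51.1511° ≈ 51.2°
Leg 5: φ1=0.2738614, φ2=-0.2180422, Δφ=-0.4919036, Δλ=2.5362165 rad; a=sin²(Δφ/2)+cosφ1·cosφ2·sin²(Δλ/2)=0.9157020829; c=2·atan2(√a, √(1-a))=2.552426241; dist=6371·c=16261.508 ≈ 16261.5 km; running total=49154.7 km
Leg 5 bearing: y=sinΔλ·cosφ2=0.55559744, x=cosφ1·sinφ2-sinφ1·cosφ2·cosΔλ=0.00886577; θ=atan2(y, x)=89.0858° ≈ 89.1°
Leg 6: φ1=-0.2180422, φ2=-0.9686298, Δφ=-0.7505876, Δλ=2.1983452 rad; a=sin²(Δφ/2)+cosφ1·cosφ2·sin²(Δλ/2)=0.5732204127; c=2·atan2(√a, √(1-a))=1.717765670; dist=6371·c=10943.885 ≈ 10943.9 km; running total=60098.6 km
Leg 6 bearing: y=sinΔλ·cosφ2=0.45850701, x=cosφ1·sinφ2-sinφ1·cosφ2·cosΔλ=-0.87654230; θ=atan2(y, x)=152.3866° ≈ 152.4°
Leg 7: φ1=-0.9686298, φ2=0.7542685, Δφ=1.7228983, Δλ=-1.0186824 rad; a=sin²(Δφ/2)+cosφ1·cosφ2·sin²(Δλ/2)=0.6739032578; c=2·atan2(√a, √(1-a))=1.926026861; dist=6371·c=12270.717 ≈ 12270.7 km; running total=72369.3 km
Leg 7 bearing: y=sinΔλ·cosφ2=-0.62048992, x=cosφ1·sinφ2-sinφ1·cosφ2·cosΔλ=0.70286762; θ=atan2(y, x)=-41.4380° <0 so +360° → 318.5620° ≈ 318.6°

Leg 1: dist=8985.5 km, bearing=358.5°
Leg 2: dist=11601.2 km, bearing=173.9°
Leg 3: dist=6744.3 km, bearing=30.7°
Leg 4: dist=5562.2 km, bearing=51.2°
Leg 5: dist=16261.5 km, bearing=89.1°
Leg 6: dist=10943.9 km, bearing=152.4°
Leg 7: dist=12270.7 km, bearing=318.6°
Total: 72369.3 km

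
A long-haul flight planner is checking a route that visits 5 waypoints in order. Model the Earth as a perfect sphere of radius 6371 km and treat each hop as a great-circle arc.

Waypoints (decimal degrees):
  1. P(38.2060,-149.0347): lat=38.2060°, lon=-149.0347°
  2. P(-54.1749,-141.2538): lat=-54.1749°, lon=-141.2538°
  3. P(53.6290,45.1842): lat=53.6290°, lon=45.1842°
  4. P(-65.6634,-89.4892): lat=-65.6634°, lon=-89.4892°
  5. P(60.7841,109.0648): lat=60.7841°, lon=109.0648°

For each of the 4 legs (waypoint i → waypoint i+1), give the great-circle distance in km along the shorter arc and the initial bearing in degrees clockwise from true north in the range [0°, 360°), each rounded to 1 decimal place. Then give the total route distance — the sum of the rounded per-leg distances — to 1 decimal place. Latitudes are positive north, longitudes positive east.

Leg 1: φ1=0.6668205, φ2=-0.9455304, Δφ=-1.6123509, Δλ=0.1358023 rad; a=sin²(Δφ/2)+cosφ1·cosφ2·sin²(Δλ/2)=0.5228885942; c=2·atan2(√a, √(1-a))=1.616589518; dist=6371·c=10299.292 ≈ 10299.3 km; running total=10299.3 km
Leg 1 bearing: y=sinΔλ·cosφ2=0.07924276, x=cosφ1·sinφ2-sinφ1·cosφ2·cosΔλ=-0.99580371; θ=atan2(y, x)=175.4502° ≈ 175.5°
Leg 2: φ1=-0.9455304, φ2=0.9360026, Δφ=1.8815330, Δλ=3.2539570 rad; a=sin²(Δφ/2)+cosφ1·cosφ2·sin²(Δλ/2)=0.9988828684; c=2·atan2(√a, √(1-a))=3.074733164; dist=6371·c=19589.125 ≈ 19589.1 km; running total=29888.4 km
Leg 2 bearing: y=sinΔλ·cosφ2=-0.06649318, x=cosφ1·sinφ2-sinφ1·cosφ2·cosΔλ=-0.00649546; θ=atan2(y, x)=-95.5793° <0 so +360° → 264.4207° ≈ 264.4°
Leg 3: φ1=0.9360026, φ2=-1.1460425, Δφ=-2.0820452, Δλ=-2.3504942 rad; a=sin²(Δφ/2)+cosφ1·cosφ2·sin²(Δλ/2)=0.9527290753; c=2·atan2(√a, √(1-a))=2.703254244; dist=6371·c=17222.433 ≈ 17222.4 km; running total=47110.8 km
Leg 3 bearing: y=sinΔλ·cosφ2=-0.29305250, x=cosφ1·sinφ2-sinφ1·cosφ2·cosΔλ=-0.30702732; θ=atan2(y, x)=-136.3341° <0 so +360° → 223.6659° ≈ 223.7°
Leg 4: φ1=-1.1460425, φ2=1.0608827, Δφ=2.2069252, Δλ=3.4654210 rad; a=sin²(Δφ/2)+cosφ1·cosφ2·sin²(Δλ/2)=0.9929607058; c=2·atan2(√a, √(1-a))=2.973594157; dist=6371·c=18944.768 ≈ 18944.8 km; running total=66055.6 km
Leg 4 bearing: y=sinΔλ·cosφ2=-0.15531318, x=cosφ1·sinφ2-sinφ1·cosφ2·cosΔλ=-0.06194179; θ=atan2(y, x)=-111.7430° <0 so +360° → 248.2570° ≈ 248.3°

Leg 1: dist=10299.3 km, bearing=175.5°
Leg 2: dist=19589.1 km, bearing=264.4°
Leg 3: dist=17222.4 km, bearing=223.7°
Leg 4: dist=18944.8 km, bearing=248.3°
Total: 66055.6 km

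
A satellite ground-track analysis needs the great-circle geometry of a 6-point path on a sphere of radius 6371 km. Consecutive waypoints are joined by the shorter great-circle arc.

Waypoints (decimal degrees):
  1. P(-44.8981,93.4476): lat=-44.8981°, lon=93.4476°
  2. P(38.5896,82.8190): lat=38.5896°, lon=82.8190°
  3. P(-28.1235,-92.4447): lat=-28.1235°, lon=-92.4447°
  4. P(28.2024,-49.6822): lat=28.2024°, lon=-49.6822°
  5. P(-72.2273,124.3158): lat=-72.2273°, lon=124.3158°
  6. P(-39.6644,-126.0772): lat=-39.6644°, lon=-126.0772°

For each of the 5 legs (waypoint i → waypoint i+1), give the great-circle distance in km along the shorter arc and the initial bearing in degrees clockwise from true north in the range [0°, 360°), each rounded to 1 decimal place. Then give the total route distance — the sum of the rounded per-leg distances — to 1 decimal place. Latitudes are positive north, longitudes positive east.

Leg 1: φ1=-0.7836197, φ2=0.6735156, Δφ=1.4571352, Δλ=-0.1855041 rad; a=sin²(Δφ/2)+cosφ1·cosφ2·sin²(Δλ/2)=0.4480413835; c=2·atan2(√a, √(1-a))=1.466691149; dist=6371·c=9344.289 ≈ 9344.3 km; running total=9344.3 km
Leg 1 bearing: y=sinΔλ·cosφ2=-0.14416606, x=cosφ1·sinφ2-sinφ1·cosφ2·cosΔλ=0.98408199; θ=atan2(y, x)=-8.3344° <0 so +360° → 351.6656° ≈ 351.7°
Leg 2: φ1=0.6735156, φ2=-0.4908477, Δφ=-1.1643632, Δλ=-3.0589286 rad; a=sin²(Δφ/2)+cosφ1·cosφ2·sin²(Δλ/2)=0.9905043101; c=2·atan2(√a, √(1-a))=2.946391229; dist=6371·c=18771.459 ≈ 18771.5 km; running total=28115.8 km
Leg 2 bearing: y=sinΔλ·cosφ2=-0.07282118, x=cosφ1·sinφ2-sinφ1·cosφ2·cosΔλ=0.17977531; θ=atan2(y, x)=-22.0513° <0 so +360° → 337.9487° ≈ 337.9°
Leg 3: φ1=-0.4908477, φ2=0.4922247, Δφ=0.9830724, Δλ=0.7463464 rad; a=sin²(Δφ/2)+cosφ1·cosφ2·sin²(Δλ/2)=0.3260701565; c=2·atan2(√a, √(1-a))=1.215509080; dist=6371·c=7744.008 ≈ 7744.0 km; running total=35859.8 km
Leg 3 bearing: y=sinΔλ·cosφ2=0.59835717, x=cosφ1·sinφ2-sinφ1·cosφ2·cosΔλ=0.72177720; θ=atan2(y, x)=39.6589° ≈ 39.7°
Leg 4: φ1=0.4922247, φ2=-1.2606042, Δφ=-1.7528289, Δλ=3.0368380 rad; a=sin²(Δφ/2)+cosφ1·cosφ2·sin²(Δλ/2)=0.8587816134; c=2·atan2(√a, √(1-a))=2.371093679; dist=6371·c=15106.238 ≈ 15106.2 km; running total=50966.0 km
Leg 4 bearing: y=sinΔλ·cosφ2=0.03191703, x=cosφ1·sinφ2-sinφ1·cosφ2·cosΔλ=-0.69576168; θ=atan2(y, x)=177.3735° ≈ 177.4°
Leg 5: φ1=-1.2606042, φ2=-0.6922744, Δφ=0.5683298, Δλ=-4.3701823 rad; a=sin²(Δφ/2)+cosφ1·cosφ2·sin²(Δλ/2)=0.2355110828; c=2·atan2(√a, √(1-a))=1.013400695; dist=6371·c=6456.376 ≈ 6456.4 km; running total=57422.4 km
Leg 5 bearing: y=sinΔλ·cosφ2=0.72516078, x=cosφ1·sinφ2-sinφ1·cosφ2·cosΔλ=-0.44082229; θ=atan2(y, x)=121.2952° ≈ 121.3°

Leg 1: dist=9344.3 km, bearing=351.7°
Leg 2: dist=18771.5 km, bearing=337.9°
Leg 3: dist=7744.0 km, bearing=39.7°
Leg 4: dist=15106.2 km, bearing=177.4°
Leg 5: dist=6456.4 km, bearing=121.3°
Total: 57422.4 km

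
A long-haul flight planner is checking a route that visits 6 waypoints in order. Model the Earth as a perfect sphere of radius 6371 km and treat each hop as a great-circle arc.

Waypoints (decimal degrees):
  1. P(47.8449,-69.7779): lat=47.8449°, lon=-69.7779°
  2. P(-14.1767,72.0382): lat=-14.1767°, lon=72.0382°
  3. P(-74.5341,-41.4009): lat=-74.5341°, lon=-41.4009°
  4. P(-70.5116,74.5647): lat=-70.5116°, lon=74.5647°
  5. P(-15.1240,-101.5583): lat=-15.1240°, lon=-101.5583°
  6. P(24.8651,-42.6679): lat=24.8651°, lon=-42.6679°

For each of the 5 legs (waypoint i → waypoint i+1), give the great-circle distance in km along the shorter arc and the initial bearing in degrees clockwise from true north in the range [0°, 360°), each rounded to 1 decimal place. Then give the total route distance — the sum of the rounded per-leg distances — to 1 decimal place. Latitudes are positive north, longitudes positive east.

Leg 1: dist=14885.7 km, bearing=56.2°
Leg 2: dist=9156.4 km, bearing=194.3°
Leg 3: dist=3289.7 km, bearing=142.6°
Leg 4: dist=10488.1 km, bearing=183.8°
Leg 5: dist=7778.1 km, bearing=55.8°
Total: 45598.0 km

Leg 1: φ1=0.8350510, φ2=-0.2474301, Δφ=-1.0824811, Δλ=2.4751579 rad; a=sin²(Δφ/2)+cosφ1·cosφ2·sin²(Δλ/2)=0.8465160046; c=2·atan2(√a, √(1-a))=2.336482750; dist=6371·c=14885.732 ≈ 14885.7 km; running total=14885.7 km
Leg 1 bearing: y=sinΔλ·cosφ2=0.59936066, x=cosφ1·sinφ2-sinφ1·cosφ2·cosΔλ=0.40059135; θ=atan2(y, x)=56.2426° ≈ 56.2°
Leg 2: φ1=-0.2474301, φ2=-1.3008655, Δφ=-1.0534354, Δλ=-1.9798858 rad; a=sin²(Δφ/2)+cosφ1·cosφ2·sin²(Δλ/2)=0.4333986323; c=2·atan2(√a, √(1-a))=1.437196511; dist=6371·c=9156.379 ≈ 9156.4 km; running total=24042.1 km
Leg 2 bearing: y=sinΔλ·cosφ2=-0.24466054, x=cosφ1·sinφ2-sinφ1·cosφ2·cosΔλ=-0.96041567; θ=atan2(y, x)=-165.7082° <0 so +360° → 194.2918° ≈ 194.3°
Leg 3: φ1=-1.3008655, φ2=-1.2306596, Δφ=0.0702059, Δλ=2.0239815 rad; a=sin²(Δφ/2)+cosφ1·cosφ2·sin²(Δλ/2)=0.0651890774; c=2·atan2(√a, √(1-a))=0.516360456; dist=6371·c=3289.732 ≈ 3289.7 km; running total=27331.8 km
Leg 3 bearing: y=sinΔλ·cosφ2=0.29993983, x=cosφ1·sinφ2-sinφ1·cosφ2·cosΔλ=-0.39216571; θ=atan2(y, x)=142.5902° ≈ 142.6°
Leg 4: φ1=-1.2306596, φ2=-0.2639636, Δφ=0.9666960, Δλ=-3.0739262 rad; a=sin²(Δφ/2)+cosφ1·cosφ2·sin²(Δλ/2)=0.5376812360; c=2·atan2(√a, √(1-a))=1.646230319; dist=6371·c=10488.133 ≈ 10488.1 km; running total=37819.9 km
Leg 4 bearing: y=sinΔλ·cosφ2=-0.06527284, x=cosφ1·sinφ2-sinφ1·cosφ2·cosΔλ=-0.99501756; θ=atan2(y, x)=-176.2468° <0 so +360° → 183.7532° ≈ 183.8°
Leg 5: φ1=-0.2639636, φ2=0.4339779, Δφ=0.6979415, Δλ=1.0278314 rad; a=sin²(Δφ/2)+cosφ1·cosφ2·sin²(Δλ/2)=0.3285818884; c=2·atan2(√a, √(1-a))=1.220861885; dist=6371·c=7778.111 ≈ 7778.1 km; running total=45598.0 km
Leg 5 bearing: y=sinΔλ·cosφ2=0.77681285, x=cosφ1·sinφ2-sinφ1·cosφ2·cosΔλ=0.52822828; θ=atan2(y, x)=55.7845° ≈ 55.8°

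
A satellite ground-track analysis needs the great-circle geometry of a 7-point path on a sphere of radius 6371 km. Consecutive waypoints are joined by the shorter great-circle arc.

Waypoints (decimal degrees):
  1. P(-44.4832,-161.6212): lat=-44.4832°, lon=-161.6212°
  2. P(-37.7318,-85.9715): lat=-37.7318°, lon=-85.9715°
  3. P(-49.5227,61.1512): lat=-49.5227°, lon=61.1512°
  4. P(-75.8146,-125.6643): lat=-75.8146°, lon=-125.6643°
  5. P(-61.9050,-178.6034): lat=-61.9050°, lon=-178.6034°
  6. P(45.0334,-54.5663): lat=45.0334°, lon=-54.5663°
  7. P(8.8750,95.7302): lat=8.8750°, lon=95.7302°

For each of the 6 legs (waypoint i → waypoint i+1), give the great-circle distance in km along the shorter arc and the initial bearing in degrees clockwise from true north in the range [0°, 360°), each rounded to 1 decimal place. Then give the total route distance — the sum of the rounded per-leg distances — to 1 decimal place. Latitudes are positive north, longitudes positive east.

Leg 1: φ1=-0.7763783, φ2=-0.6585441, Δφ=0.1178342, Δλ=1.3203363 rad; a=sin²(Δφ/2)+cosφ1·cosφ2·sin²(Δλ/2)=0.2156717291; c=2·atan2(√a, √(1-a))=0.965924630; dist=6371·c=6153.906 ≈ 6153.9 km; running total=6153.9 km
Leg 1 bearing: y=sinΔλ·cosφ2=0.76620725, x=cosφ1·sinφ2-sinφ1·cosφ2·cosΔλ=-0.29925940; θ=atan2(y, x)=111.3342° ≈ 111.3°
Leg 2: φ1=-0.6585441, φ2=-0.8643342, Δφ=-0.2057900, Δλ=2.5677755 rad; a=sin²(Δφ/2)+cosφ1·cosφ2·sin²(Δλ/2)=0.4828355023; c=2·atan2(√a, √(1-a))=1.536460585; dist=6371·c=9788.790 ≈ 9788.8 km; running total=15942.7 km
Leg 2 bearing: y=sinΔλ·cosφ2=0.35238395, x=cosφ1·sinφ2-sinφ1·cosφ2·cosΔλ=-0.93522568; θ=atan2(y, x)=159.3541° ≈ 159.4°
Leg 3: φ1=-0.8643342, φ2=-1.3232144, Δφ=-0.4588802, Δλ=-3.2605456 rad; a=sin²(Δφ/2)+cosφ1·cosφ2·sin²(Δλ/2)=0.2102435185; c=2·atan2(√a, √(1-a))=0.952665382; dist=6371·c=6069.431 ≈ 6069.4 km; running total=22012.1 km
Leg 3 bearing: y=sinΔλ·cosφ2=0.02908195, x=cosφ1·sinφ2-sinφ1·cosφ2·cosΔλ=-0.81444396; θ=atan2(y, x)=177.9550° ≈ 178.0°
Leg 4: φ1=-1.3232144, φ2=-1.0804461, Δφ=0.2427683, Δλ=-0.9239616 rad; a=sin²(Δφ/2)+cosφ1·cosφ2·sin²(Δλ/2)=0.0375896880; c=2·atan2(√a, √(1-a))=0.390232545; dist=6371·c=2486.172 ≈ 2486.2 km; running total=24498.3 km
Leg 4 bearing: y=sinΔλ·cosφ2=-0.37580388, x=cosφ1·sinφ2-sinφ1·cosφ2·cosΔλ=0.05897677; θ=atan2(y, x)=-81.0810° <0 so +360° → 278.9190° ≈ 278.9°
Leg 5: φ1=-1.0804461, φ2=0.7859811, Δφ=1.8664272, Δλ=2.1648558 rad; a=sin²(Δφ/2)+cosφ1·cosφ2·sin²(Δλ/2)=0.9052162262; c=2·atan2(√a, √(1-a))=2.515686250; dist=6371·c=16027.437 ≈ 16027.4 km; running total=40525.7 km
Leg 5 bearing: y=sinΔλ·cosφ2=0.58562025, x=cosφ1·sinφ2-sinφ1·cosφ2·cosΔλ=-0.01575310; θ=atan2(y, x)=91.5409° ≈ 91.5°
Leg 6: φ1=0.7859811, φ2=0.1548980, Δφ=-0.6310831, Δλ=2.6231688 rad; a=sin²(Δφ/2)+cosφ1·cosφ2·sin²(Δλ/2)=0.7486654475; c=2·atan2(√a, √(1-a))=2.091315818; dist=6371·c=13323.773 ≈ 13323.8 km; running total=53849.5 km
Leg 6 bearing: y=sinΔλ·cosφ2=0.48957910, x=cosφ1·sinφ2-sinφ1·cosφ2·cosΔλ=0.71622223; θ=atan2(y, x)=34.3549° ≈ 34.4°

Leg 1: dist=6153.9 km, bearing=111.3°
Leg 2: dist=9788.8 km, bearing=159.4°
Leg 3: dist=6069.4 km, bearing=178.0°
Leg 4: dist=2486.2 km, bearing=278.9°
Leg 5: dist=16027.4 km, bearing=91.5°
Leg 6: dist=13323.8 km, bearing=34.4°
Total: 53849.5 km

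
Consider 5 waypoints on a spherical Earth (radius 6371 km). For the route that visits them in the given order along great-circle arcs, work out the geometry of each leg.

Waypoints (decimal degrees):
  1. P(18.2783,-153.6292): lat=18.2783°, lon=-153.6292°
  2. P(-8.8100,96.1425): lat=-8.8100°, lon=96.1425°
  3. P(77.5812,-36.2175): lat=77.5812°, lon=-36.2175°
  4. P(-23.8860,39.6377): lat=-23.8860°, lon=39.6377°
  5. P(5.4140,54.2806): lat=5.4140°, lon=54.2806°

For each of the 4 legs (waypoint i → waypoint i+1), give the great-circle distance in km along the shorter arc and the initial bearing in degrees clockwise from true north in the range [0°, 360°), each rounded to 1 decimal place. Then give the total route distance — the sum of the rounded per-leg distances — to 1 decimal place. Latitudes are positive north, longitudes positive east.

Leg 1: φ1=0.3190165, φ2=-0.1537635, Δφ=-0.4727800, Δλ=4.3593385 rad; a=sin²(Δφ/2)+cosφ1·cosφ2·sin²(Δλ/2)=0.6862389809; c=2·atan2(√a, √(1-a))=1.952474021; dist=6371·c=12439.212 ≈ 12439.2 km; running total=12439.2 km
Leg 1 bearing: y=sinΔλ·cosφ2=-0.92725171, x=cosφ1·sinφ2-sinφ1·cosφ2·cosΔλ=-0.03826782; θ=atan2(y, x)=-92.3633° <0 so +360° → 267.6367° ≈ 267.6°
Leg 2: φ1=-0.1537635, φ2=1.3540474, Δφ=1.5078109, Δλ=-2.3101178 rad; a=sin²(Δφ/2)+cosφ1·cosφ2·sin²(Δλ/2)=0.6463834012; c=2·atan2(√a, √(1-a))=1.867915476; dist=6371·c=11900.489 ≈ 11900.5 km; running total=24339.7 km
Leg 2 bearing: y=sinΔλ·cosφ2=-0.15891029, x=cosφ1·sinφ2-sinφ1·cosφ2·cosΔλ=0.94288659; θ=atan2(y, x)=-9.5665° <0 so +360° → 350.4335° ≈ 350.4°
Leg 3: φ1=1.3540474, φ2=-0.4168893, Δφ=-1.7709367, Δλ=1.3239230 rad; a=sin²(Δφ/2)+cosφ1·cosφ2·sin²(Δλ/2)=0.6736955042; c=2·atan2(√a, √(1-a))=1.925583721; dist=6371·c=12267.894 ≈ 12267.9 km; running total=36607.6 km
Leg 3 bearing: y=sinΔλ·cosφ2=0.88663087, x=cosφ1·sinφ2-sinφ1·cosφ2·cosΔλ=-0.30529524; θ=atan2(y, x)=109.0002° ≈ 109.0°
Leg 4: φ1=-0.4168893, φ2=0.0944921, Δφ=0.5113815, Δλ=0.2555668 rad; a=sin²(Δφ/2)+cosφ1·cosφ2·sin²(Δλ/2)=0.0787481383; c=2·atan2(√a, √(1-a))=0.568882063; dist=6371·c=3624.348 ≈ 3624.3 km; running total=40231.9 km
Leg 4 bearing: y=sinΔλ·cosφ2=0.25166613, x=cosφ1·sinφ2-sinφ1·cosφ2·cosΔλ=0.47628945; θ=atan2(y, x)=27.8515° ≈ 27.9°

Leg 1: dist=12439.2 km, bearing=267.6°
Leg 2: dist=11900.5 km, bearing=350.4°
Leg 3: dist=12267.9 km, bearing=109.0°
Leg 4: dist=3624.3 km, bearing=27.9°
Total: 40231.9 km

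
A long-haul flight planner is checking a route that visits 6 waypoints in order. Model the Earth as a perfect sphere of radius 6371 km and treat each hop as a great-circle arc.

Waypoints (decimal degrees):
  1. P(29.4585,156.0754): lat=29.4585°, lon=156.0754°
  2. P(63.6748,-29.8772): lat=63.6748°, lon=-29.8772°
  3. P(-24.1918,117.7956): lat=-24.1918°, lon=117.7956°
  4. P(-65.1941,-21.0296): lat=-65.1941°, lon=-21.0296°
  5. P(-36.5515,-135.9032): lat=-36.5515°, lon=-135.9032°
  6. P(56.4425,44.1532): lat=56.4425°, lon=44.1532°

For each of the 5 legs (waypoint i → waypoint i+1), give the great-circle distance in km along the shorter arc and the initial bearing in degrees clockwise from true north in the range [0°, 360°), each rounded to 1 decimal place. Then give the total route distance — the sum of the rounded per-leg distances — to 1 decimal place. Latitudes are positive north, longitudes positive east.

Leg 1: φ1=0.5141478, φ2=1.1113349, Δφ=0.5971871, Δλ=-3.2454851 rad; a=sin²(Δφ/2)+cosφ1·cosφ2·sin²(Δλ/2)=0.4716294233; c=2·atan2(√a, √(1-a))=1.514024682; dist=6371·c=9645.851 ≈ 9645.9 km; running total=9645.9 km
Leg 1 bearing: y=sinΔλ·cosφ2=0.04598988, x=cosφ1·sinφ2-sinφ1·cosφ2·cosΔλ=0.99732912; θ=atan2(y, x)=2.6402° ≈ 2.6°
Leg 2: φ1=1.1113349, φ2=-0.4222266, Δφ=-1.5335615, Δλ=2.5773766 rad; a=sin²(Δφ/2)+cosφ1·cosφ2·sin²(Δλ/2)=0.8545579883; c=2·atan2(√a, √(1-a))=2.359039974; dist=6371·c=15029.444 ≈ 15029.4 km; running total=24675.3 km
Leg 2 bearing: y=sinΔλ·cosφ2=0.48779085, x=cosφ1·sinφ2-sinφ1·cosφ2·cosΔλ=0.50913124; θ=atan2(y, x)=43.7737° ≈ 43.8°
Leg 3: φ1=-0.4222266, φ2=-1.1378517, Δφ=-0.7156251, Δλ=-2.4229568 rad; a=sin²(Δφ/2)+cosφ1·cosφ2·sin²(Δλ/2)=0.4580388768; c=2·atan2(√a, √(1-a))=1.486775257; dist=6371·c=9472.245 ≈ 9472.2 km; running total=34147.5 km
Leg 3 bearing: y=sinΔλ·cosφ2=-0.27621137, x=cosφ1·sinφ2-sinφ1·cosφ2·cosΔλ=-0.95742589; θ=atan2(y, x)=-163.9075° <0 so +360° → 196.0925° ≈ 196.1°
Leg 4: φ1=-1.1378517, φ2=-0.6379440, Δφ=0.4999077, Δλ=-2.0049225 rad; a=sin²(Δφ/2)+cosφ1·cosφ2·sin²(Δλ/2)=0.3005820945; c=2·atan2(√a, √(1-a))=1.160549364; dist=6371·c=7393.860 ≈ 7393.9 km; running total=41541.4 km
Leg 4 bearing: y=sinΔλ·cosφ2=-0.72880407, x=cosφ1·sinφ2-sinφ1·cosφ2·cosΔλ=-0.55657400; θ=atan2(y, x)=-127.3683° <0 so +360° → 232.6317° ≈ 232.6°
Leg 5: φ1=-0.6379440, φ2=0.9851075, Δφ=1.6230515, Δλ=3.1425770 rad; a=sin²(Δφ/2)+cosφ1·cosφ2·sin²(Δλ/2)=0.9701706835; c=2·atan2(√a, √(1-a))=2.794428580; dist=6371·c=17803.304 ≈ 17803.3 km; running total=59344.7 km
Leg 5 bearing: y=sinΔλ·cosφ2=-0.00054413, x=cosφ1·sinφ2-sinφ1·cosφ2·cosΔλ=0.34023201; θ=atan2(y, x)=-0.0916° <0 so +360° → 359.9084° ≈ 359.9°

Leg 1: dist=9645.9 km, bearing=2.6°
Leg 2: dist=15029.4 km, bearing=43.8°
Leg 3: dist=9472.2 km, bearing=196.1°
Leg 4: dist=7393.9 km, bearing=232.6°
Leg 5: dist=17803.3 km, bearing=359.9°
Total: 59344.7 km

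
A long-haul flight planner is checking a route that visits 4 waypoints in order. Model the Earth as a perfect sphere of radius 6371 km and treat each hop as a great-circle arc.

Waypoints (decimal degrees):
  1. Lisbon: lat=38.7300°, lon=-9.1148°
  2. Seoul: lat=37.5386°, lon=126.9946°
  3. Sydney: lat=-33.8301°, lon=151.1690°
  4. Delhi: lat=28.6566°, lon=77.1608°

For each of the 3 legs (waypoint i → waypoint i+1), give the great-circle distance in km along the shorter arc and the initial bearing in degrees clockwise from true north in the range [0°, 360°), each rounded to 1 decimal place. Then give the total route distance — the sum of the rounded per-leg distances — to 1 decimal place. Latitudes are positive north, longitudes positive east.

Leg 1: φ1=0.6759660, φ2=0.6551722, Δφ=-0.0207939, Δλ=2.3755572 rad; a=sin²(Δφ/2)+cosφ1·cosφ2·sin²(Δλ/2)=0.5322901045; c=2·atan2(√a, √(1-a))=1.635421510; dist=6371·c=10419.270 ≈ 10419.3 km; running total=10419.3 km
Leg 1 bearing: y=sinΔλ·cosφ2=0.54973441, x=cosφ1·sinφ2-sinφ1·cosφ2·cosΔλ=0.83283941; θ=atan2(y, x)=33.4277° ≈ 33.4°
Leg 2: φ1=0.6551722, φ2=-0.5904466, Δφ=-1.2456188, Δλ=0.4219229 rad; a=sin²(Δφ/2)+cosφ1·cosφ2·sin²(Δλ/2)=0.3691440678; c=2·atan2(√a, √(1-a))=1.306000865; dist=6371·c=8320.532 ≈ 8320.5 km; running total=18739.8 km
Leg 2 bearing: y=sinΔλ·cosφ2=0.34018126, x=cosφ1·sinφ2-sinφ1·cosφ2·cosΔλ=-0.90320740; θ=atan2(y, x)=159.3618° ≈ 159.4°
Leg 3: φ1=-0.5904466, φ2=0.5001520, Δφ=1.0905987, Δλ=-1.2916868 rad; a=sin²(Δφ/2)+cosφ1·cosφ2·sin²(Δλ/2)=0.5330814734; c=2·atan2(√a, √(1-a))=1.637007641; dist=6371·c=10429.376 ≈ 10429.4 km; running total=29169.2 km
Leg 3 bearing: y=sinΔλ·cosφ2=-0.84355104, x=cosφ1·sinφ2-sinφ1·cosφ2·cosΔλ=0.53295789; θ=atan2(y, x)=-57.7152° <0 so +360° → 302.2848° ≈ 302.3°

Leg 1: dist=10419.3 km, bearing=33.4°
Leg 2: dist=8320.5 km, bearing=159.4°
Leg 3: dist=10429.4 km, bearing=302.3°
Total: 29169.2 km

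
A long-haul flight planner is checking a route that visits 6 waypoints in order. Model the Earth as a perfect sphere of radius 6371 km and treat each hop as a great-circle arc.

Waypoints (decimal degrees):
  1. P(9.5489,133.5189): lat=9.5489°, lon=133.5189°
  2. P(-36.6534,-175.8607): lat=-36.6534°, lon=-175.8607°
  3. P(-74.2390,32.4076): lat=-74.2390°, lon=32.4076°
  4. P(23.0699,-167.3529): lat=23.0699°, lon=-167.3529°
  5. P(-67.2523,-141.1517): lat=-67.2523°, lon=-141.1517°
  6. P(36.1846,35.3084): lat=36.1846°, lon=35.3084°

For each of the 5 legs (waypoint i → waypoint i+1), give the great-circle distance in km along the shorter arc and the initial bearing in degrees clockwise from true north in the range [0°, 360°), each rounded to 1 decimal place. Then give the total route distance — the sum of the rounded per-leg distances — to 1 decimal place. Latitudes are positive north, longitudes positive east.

Leg 1: φ1=0.1666597, φ2=-0.6397225, Δφ=-0.8063823, Δλ=-5.3996927 rad; a=sin²(Δφ/2)+cosφ1·cosφ2·sin²(Δλ/2)=0.2985424255; c=2·atan2(√a, √(1-a))=1.156096576; dist=6371·c=7365.491 ≈ 7365.5 km; running total=7365.5 km
Leg 1 bearing: y=sinΔλ·cosφ2=0.62011562, x=cosφ1·sinφ2-sinφ1·cosφ2·cosΔλ=-0.67313892; θ=atan2(y, x)=137.3478° ≈ 137.3°
Leg 2: φ1=-0.6397225, φ2=-1.2957150, Δφ=-0.6559925, Δλ=3.6349676 rad; a=sin²(Δφ/2)+cosφ1·cosφ2·sin²(Δλ/2)=0.3086986699; c=2·atan2(√a, √(1-a))=1.178184671; dist=6371·c=7506.215 ≈ 7506.2 km; running total=14871.7 km
Leg 2 bearing: y=sinΔλ·cosφ2=-0.12864198, x=cosφ1·sinφ2-sinφ1·cosφ2·cosΔλ=-0.91491335; θ=atan2(y, x)=-171.9964° <0 so +360° → 188.0036° ≈ 188.0°
Leg 3: φ1=-1.2957150, φ2=0.4026457, Δφ=1.6983607, Δλ=-3.4864784 rad; a=sin²(Δφ/2)+cosφ1·cosφ2·sin²(Δλ/2)=0.8061541360; c=2·atan2(√a, √(1-a))=2.229773204; dist=6371·c=14205.885 ≈ 14205.9 km; running total=29077.6 km
Leg 3 bearing: y=sinΔλ·cosφ2=0.31105135, x=cosφ1·sinφ2-sinφ1·cosφ2·cosΔλ=-0.72686012; θ=atan2(y, x)=156.8321° ≈ 156.8°
Leg 4: φ1=0.4026457, φ2=-1.1737741, Δφ=-1.5764198, Δλ=0.4572972 rad; a=sin²(Δφ/2)+cosφ1·cosφ2·sin²(Δλ/2)=0.5210885565; c=2·atan2(√a, √(1-a))=1.612985955; dist=6371·c=10276.334 ≈ 10276.3 km; running total=39353.9 km
Leg 4 bearing: y=sinΔλ·cosφ2=0.17072607, x=cosφ1·sinφ2-sinφ1·cosφ2·cosΔλ=-0.98441541; θ=atan2(y, x)=170.1611° ≈ 170.2°
Leg 5: φ1=-1.1737741, φ2=0.6315404, Δφ=1.8053145, Δλ=3.0798097 rad; a=sin²(Δφ/2)+cosφ1·cosφ2·sin²(Δλ/2)=0.9279813409; c=2·atan2(√a, √(1-a))=2.598206225; dist=6371·c=16553.172 ≈ 16553.2 km; running total=55907.1 km
Leg 5 bearing: y=sinΔλ·cosφ2=0.04983444, x=cosφ1·sinφ2-sinφ1·cosφ2·cosΔλ=-0.51463037; θ=atan2(y, x)=174.4690° ≈ 174.5°

Leg 1: dist=7365.5 km, bearing=137.3°
Leg 2: dist=7506.2 km, bearing=188.0°
Leg 3: dist=14205.9 km, bearing=156.8°
Leg 4: dist=10276.3 km, bearing=170.2°
Leg 5: dist=16553.2 km, bearing=174.5°
Total: 55907.1 km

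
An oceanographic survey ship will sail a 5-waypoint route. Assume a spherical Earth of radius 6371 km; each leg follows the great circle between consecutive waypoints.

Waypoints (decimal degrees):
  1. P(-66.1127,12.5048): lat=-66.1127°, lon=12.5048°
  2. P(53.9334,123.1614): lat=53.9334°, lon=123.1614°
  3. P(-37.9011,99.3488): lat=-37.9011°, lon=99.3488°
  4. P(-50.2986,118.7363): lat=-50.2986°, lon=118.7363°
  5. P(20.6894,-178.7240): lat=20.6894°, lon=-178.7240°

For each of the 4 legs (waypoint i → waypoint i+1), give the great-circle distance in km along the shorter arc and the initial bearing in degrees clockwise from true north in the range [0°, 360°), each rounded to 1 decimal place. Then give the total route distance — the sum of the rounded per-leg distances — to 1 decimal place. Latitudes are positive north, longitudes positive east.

Leg 1: dist=16168.4 km, bearing=76.0°
Leg 2: dist=10463.8 km, bearing=198.6°
Leg 3: dist=2061.6 km, bearing=138.2°
Leg 4: dist=9983.7 km, bearing=56.1°
Total: 38677.5 km

Leg 1: φ1=-1.1538843, φ2=0.9413154, Δφ=2.0951997, Δλ=1.9313220 rad; a=sin²(Δφ/2)+cosφ1·cosφ2·sin²(Δλ/2)=0.9115965384; c=2·atan2(√a, √(1-a))=2.537808606; dist=6371·c=16168.379 ≈ 16168.4 km; running total=16168.4 km
Leg 1 bearing: y=sinΔλ·cosφ2=0.55087699, x=cosφ1·sinφ2-sinφ1·cosφ2·cosΔλ=0.13743253; θ=atan2(y, x)=75.9918° ≈ 76.0°
Leg 2: φ1=0.9413154, φ2=-0.6614990, Δφ=-1.6028144, Δλ=-0.4156083 rad; a=sin²(Δφ/2)+cosφ1·cosφ2·sin²(Δλ/2)=0.5357795217; c=2·atan2(√a, √(1-a))=1.642416583; dist=6371·c=10463.836 ≈ 10463.8 km; running total=26632.2 km
Leg 2 bearing: y=sinΔλ·cosφ2=-0.31858517, x=cosφ1·sinφ2-sinφ1·cosφ2·cosΔλ=-0.94518929; θ=atan2(y, x)=-161.3731° <0 so +360° → 198.6269° ≈ 198.6°
Leg 3: φ1=-0.6614990, φ2=-0.8778762, Δφ=-0.2163772, Δλ=0.3383757 rad; a=sin²(Δφ/2)+cosφ1·cosφ2·sin²(Δλ/2)=0.0259501950; c=2·atan2(√a, √(1-a))=0.323591257; dist=6371·c=2061.600 ≈ 2061.6 km; running total=28693.8 km
Leg 3 bearing: y=sinΔλ·cosφ2=0.21204863, x=cosφ1·sinφ2-sinφ1·cosφ2·cosΔλ=-0.23694410; θ=atan2(y, x)=138.1737° ≈ 138.2°
Leg 4: φ1=-0.8778762, φ2=0.3610982, Δφ=1.2389743, Δλ=-5.1916616 rad; a=sin²(Δφ/2)+cosφ1·cosφ2·sin²(Δλ/2)=0.4981276494; c=2·atan2(√a, √(1-a))=1.567051617; dist=6371·c=9983.686 ≈ 9983.7 km; running total=38677.5 km
Leg 4 bearing: y=sinΔλ·cosφ2=0.83010609, x=cosφ1·sinφ2-sinφ1·cosφ2·cosΔλ=0.55759291; θ=atan2(y, x)=56.1102° ≈ 56.1°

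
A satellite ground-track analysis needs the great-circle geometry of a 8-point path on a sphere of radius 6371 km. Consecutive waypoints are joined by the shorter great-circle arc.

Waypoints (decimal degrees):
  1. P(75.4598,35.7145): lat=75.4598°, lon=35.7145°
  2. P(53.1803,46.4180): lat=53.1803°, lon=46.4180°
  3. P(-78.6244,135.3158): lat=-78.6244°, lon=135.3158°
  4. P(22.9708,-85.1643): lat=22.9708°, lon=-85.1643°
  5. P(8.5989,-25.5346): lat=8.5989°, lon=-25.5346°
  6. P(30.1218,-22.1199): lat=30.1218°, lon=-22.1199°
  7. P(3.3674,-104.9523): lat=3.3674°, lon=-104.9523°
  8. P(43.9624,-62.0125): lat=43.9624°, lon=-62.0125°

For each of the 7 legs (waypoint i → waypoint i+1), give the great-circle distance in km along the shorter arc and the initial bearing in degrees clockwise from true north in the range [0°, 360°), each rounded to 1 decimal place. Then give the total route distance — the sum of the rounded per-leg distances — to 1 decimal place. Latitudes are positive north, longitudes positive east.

Leg 1: dist=2521.0 km, bearing=163.2°
Leg 2: dist=15733.2 km, bearing=161.5°
Leg 3: dist=13496.9 km, bearing=135.6°
Leg 4: dist=6533.9 km, bearing=93.9°
Leg 5: dist=2419.5 km, bearing=8.0°
Leg 6: dist=9130.6 km, bearing=269.3°
Leg 7: dist=6168.2 km, bearing=36.5°
Total: 56003.3 km

Leg 1: φ1=1.3170220, φ2=0.9281713, Δφ=-0.3888506, Δλ=0.1868113 rad; a=sin²(Δφ/2)+cosφ1·cosφ2·sin²(Δλ/2)=0.0386361755; c=2·atan2(√a, √(1-a))=0.395698245; dist=6371·c=2520.994 ≈ 2521.0 km; running total=2521.0 km
Leg 1 bearing: y=sinΔλ·cosφ2=0.11130577, x=cosφ1·sinφ2-sinφ1·cosφ2·cosΔλ=-0.36903213; θ=atan2(y, x)=163.2159° ≈ 163.2°
Leg 2: φ1=0.9281713, φ2=-1.3722547, Δφ=-2.3004260, Δλ=1.5515593 rad; a=sin²(Δφ/2)+cosφ1·cosφ2·sin²(Δλ/2)=0.8912627326; c=2·atan2(√a, √(1-a))=2.469508068; dist=6371·c=15733.236 ≈ 15733.2 km; running total=18254.2 km
Leg 2 bearing: y=sinΔλ·cosφ2=0.19720337, x=cosφ1·sinφ2-sinφ1·cosφ2·cosΔλ=-0.59056306; θ=atan2(y, x)=161.5346° ≈ 161.5°
Leg 3: φ1=-1.3722547, φ2=0.4009161, Δφ=1.7731707, Δλ=-3.8481037 rad; a=sin²(Δφ/2)+cosφ1·cosφ2·sin²(Δλ/2)=0.7603628310; c=2·atan2(√a, √(1-a))=2.118497053; dist=6371·c=13496.945 ≈ 13496.9 km; running total=31751.1 km
Leg 3 bearing: y=sinΔλ·cosφ2=0.59770613, x=cosφ1·sinφ2-sinφ1·cosφ2·cosΔλ=-0.60958360; θ=atan2(y, x)=135.5637° ≈ 135.6°
Leg 4: φ1=0.4009161, φ2=0.1500791, Δφ=-0.2508370, Δλ=1.0407346 rad; a=sin²(Δφ/2)+cosφ1·cosφ2·sin²(Δλ/2)=0.2406932167; c=2·atan2(√a, √(1-a))=1.025567718; dist=6371·c=6533.892 ≈ 6533.9 km; running total=38285.0 km
Leg 4 bearing: y=sinΔλ·cosφ2=0.85307762, x=cosφ1·sinφ2-sinφ1·cosφ2·cosΔλ=-0.05743300; θ=atan2(y, x)=93.8516° ≈ 93.9°
Leg 5: φ1=0.1500791, φ2=0.5257246, Δφ=0.3756455, Δλ=0.0595978 rad; a=sin²(Δφ/2)+cosφ1·cosφ2·sin²(Δλ/2)=0.0356236983; c=2·atan2(√a, √(1-a))=0.379762768; dist=6371·c=2419.469 ≈ 2419.5 km; running total=40704.5 km
Leg 5 bearing: y=sinΔλ·cosφ2=0.05151920, x=cosφ1·sinφ2-sinφ1·cosφ2·cosΔλ=0.36710267; θ=atan2(y, x)=7.9887° ≈ 8.0°
Leg 6: φ1=0.5257246, φ2=0.0587722, Δφ=-0.4669524, Δλ=-1.4456981 rad; a=sin²(Δφ/2)+cosφ1·cosφ2·sin²(Δλ/2)=0.4313930279; c=2·atan2(√a, √(1-a))=1.433148123; dist=6371·c=9130.587 ≈ 9130.6 km; running total=49835.1 km
Leg 6 bearing: y=sinΔλ·cosφ2=-0.99047232, x=cosφ1·sinφ2-sinφ1·cosφ2·cosΔλ=-0.01170116; θ=atan2(y, x)=-90.6768° <0 so +360° → 269.3232° ≈ 269.3°
Leg 7: φ1=0.0587722, φ2=0.7672886, Δφ=0.7085164, Δλ=0.7494409 rad; a=sin²(Δφ/2)+cosφ1·cosφ2·sin²(Δλ/2)=0.2165969158; c=2·atan2(√a, √(1-a))=0.968172374; dist=6371·c=6168.226 ≈ 6168.2 km; running total=56003.3 km
Leg 7 bearing: y=sinΔλ·cosφ2=0.49034598, x=cosφ1·sinφ2-sinφ1·cosφ2·cosΔλ=0.66203594; θ=atan2(y, x)=36.5260° ≈ 36.5°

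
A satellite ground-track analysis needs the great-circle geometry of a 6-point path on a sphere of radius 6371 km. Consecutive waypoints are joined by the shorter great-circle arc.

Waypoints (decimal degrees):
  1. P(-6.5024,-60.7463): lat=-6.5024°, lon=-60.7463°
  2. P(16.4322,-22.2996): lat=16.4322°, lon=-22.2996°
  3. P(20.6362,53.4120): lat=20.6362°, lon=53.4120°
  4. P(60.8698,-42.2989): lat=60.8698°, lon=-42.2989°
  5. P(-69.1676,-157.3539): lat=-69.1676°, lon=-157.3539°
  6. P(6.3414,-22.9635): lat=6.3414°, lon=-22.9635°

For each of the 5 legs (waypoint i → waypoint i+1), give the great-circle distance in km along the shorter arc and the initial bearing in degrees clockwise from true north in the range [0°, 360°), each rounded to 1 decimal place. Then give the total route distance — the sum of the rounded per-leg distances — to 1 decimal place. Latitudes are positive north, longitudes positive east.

Leg 1: dist=4938.3 km, bearing=58.5°
Leg 2: dist=7924.0 km, bearing=73.3°
Leg 3: dist=8315.2 km, bearing=329.9°
Leg 4: dist=16994.9 km, bearing=224.9°
Leg 5: dist=12289.0 km, bearing=130.7°
Total: 50461.4 km

Leg 1: φ1=-0.1134883, φ2=0.2867960, Δφ=0.4002843, Δλ=0.6710215 rad; a=sin²(Δφ/2)+cosφ1·cosφ2·sin²(Δλ/2)=0.1428346823; c=2·atan2(√a, √(1-a))=0.775129185; dist=6371·c=4938.348 ≈ 4938.3 km; running total=4938.3 km
Leg 1 bearing: y=sinΔλ·cosφ2=0.59638957, x=cosφ1·sinφ2-sinφ1·cosφ2·cosΔλ=0.36613007; θ=atan2(y, x)=58.4538° ≈ 58.5°
Leg 2: φ1=0.2867960, φ2=0.3601696, Δφ=0.0733736, Δλ=1.3214167 rad; a=sin²(Δφ/2)+cosφ1·cosφ2·sin²(Δλ/2)=0.3393850805; c=2·atan2(√a, √(1-a))=1.243768458; dist=6371·c=7924.049 ≈ 7924.0 km; running total=12862.3 km
Leg 2 bearing: y=sinΔλ·cosφ2=0.90688761, x=cosφ1·sinφ2-sinφ1·cosφ2·cosΔλ=0.27270178; θ=atan2(y, x)=73.2639° ≈ 73.3°
Leg 3: φ1=0.3601696, φ2=1.0623784, Δφ=0.7022088, Δλ=-1.6704703 rad; a=sin²(Δφ/2)+cosφ1·cosφ2·sin²(Δλ/2)=0.3687383661; c=2·atan2(√a, √(1-a))=1.305160064; dist=6371·c=8315.175 ≈ 8315.2 km; running total=21177.5 km
Leg 3 bearing: y=sinΔλ·cosφ2=-0.48437973, x=cosφ1·sinφ2-sinφ1·cosφ2·cosΔλ=0.83454048; θ=atan2(y, x)=-30.1315° <0 so +360° → 329.8685° ≈ 329.9°
Leg 4: φ1=1.0623784, φ2=-1.2072024, Δφ=-2.2695808, Δλ=-2.0080886 rad; a=sin²(Δφ/2)+cosφ1·cosφ2·sin²(Δλ/2)=0.9448622414; c=2·atan2(√a, √(1-a))=2.667537596; dist=6371·c=16994.882 ≈ 16994.9 km; running total=38172.4 km
Leg 4 bearing: y=sinΔλ·cosφ2=-0.32217083, x=cosφ1·sinφ2-sinφ1·cosφ2·cosΔλ=-0.32341351; θ=atan2(y, x)=-135.1103° <0 so +360° → 224.8897° ≈ 224.9°
Leg 5: φ1=-1.2072024, φ2=0.1106783, Δφ=1.3178807, Δλ=2.3455550 rad; a=sin²(Δφ/2)+cosφ1·cosφ2·sin²(Δλ/2)=0.6752459970; c=2·atan2(√a, √(1-a))=1.928892696; dist=6371·c=12288.975 ≈ 12289.0 km; running total=50461.4 km
Leg 5 bearing: y=sinΔλ·cosφ2=0.71021761, x=cosφ1·sinφ2-sinφ1·cosφ2·cosΔλ=-0.61052953; θ=atan2(y, x)=130.6836° ≈ 130.7°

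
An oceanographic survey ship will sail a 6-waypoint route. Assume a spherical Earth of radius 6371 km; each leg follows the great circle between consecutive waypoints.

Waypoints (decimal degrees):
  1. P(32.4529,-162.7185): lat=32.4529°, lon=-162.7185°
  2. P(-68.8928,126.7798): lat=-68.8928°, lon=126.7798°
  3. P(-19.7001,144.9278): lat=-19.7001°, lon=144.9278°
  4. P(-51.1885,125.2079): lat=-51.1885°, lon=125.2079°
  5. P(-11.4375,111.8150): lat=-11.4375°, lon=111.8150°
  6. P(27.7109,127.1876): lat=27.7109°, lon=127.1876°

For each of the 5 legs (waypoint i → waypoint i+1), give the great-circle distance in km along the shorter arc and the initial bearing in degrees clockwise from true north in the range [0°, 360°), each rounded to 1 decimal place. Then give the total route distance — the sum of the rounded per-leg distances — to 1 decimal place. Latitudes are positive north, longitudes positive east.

Leg 1: dist=12623.6 km, bearing=201.7°
Leg 2: dist=5610.6 km, bearing=22.4°
Leg 3: dist=3903.0 km, bearing=201.6°
Leg 4: dist=4584.0 km, bearing=339.8°
Leg 5: dist=4657.6 km, bearing=20.6°
Total: 31378.8 km

Leg 1: φ1=0.5664100, φ2=-1.2024062, Δφ=-1.7688161, Δλ=5.0526985 rad; a=sin²(Δφ/2)+cosφ1·cosφ2·sin²(Δλ/2)=0.6995884403; c=2·atan2(√a, √(1-a))=1.981415252; dist=6371·c=12623.597 ≈ 12623.6 km; running total=12623.6 km
Leg 1 bearing: y=sinΔλ·cosφ2=-0.33946201, x=cosφ1·sinφ2-sinφ1·cosφ2·cosΔλ=-0.85171789; θ=atan2(y, x)=-158.2697° <0 so +360° → 201.7303° ≈ 201.7°
Leg 2: φ1=-1.2024062, φ2=-0.3438316, Δφ=0.8585746, Δλ=0.3167424 rad; a=sin²(Δφ/2)+cosφ1·cosφ2·sin²(Δλ/2)=0.1816741419; c=2·atan2(√a, √(1-a))=0.880647813; dist=6371·c=5610.607 ≈ 5610.6 km; running total=18234.2 km
Leg 2 bearing: y=sinΔλ·cosφ2=0.29324212, x=cosφ1·sinφ2-sinφ1·cosφ2·cosΔλ=0.71322062; θ=atan2(y, x)=22.3501° ≈ 22.4°
Leg 3: φ1=-0.3438316, φ2=-0.8934079, Δφ=-0.5495763, Δλ=-0.3441772 rad; a=sin²(Δφ/2)+cosφ1·cosφ2·sin²(Δλ/2)=0.0909300054; c=2·atan2(√a, √(1-a))=0.612627486; dist=6371·c=3903.0497 ≈ 3903.0 km; running total=22137.2 km
Leg 3 bearing: y=sinΔλ·cosφ2=-0.21148283, x=cosφ1·sinφ2-sinφ1·cosφ2·cosΔλ=-0.53471672; θ=atan2(y, x)=-158.4210° <0 so +360° → 201.5790° ≈ 201.6°
Leg 4: φ1=-0.8934079, φ2=-0.1996220, Δφ=0.6937858, Δλ=-0.2337502 rad; a=sin²(Δφ/2)+cosφ1·cosφ2·sin²(Δλ/2)=0.1239379220; c=2·atan2(√a, √(1-a))=0.719516952; dist=6371·c=4584.042 ≈ 4584.0 km; running total=26721.2 km
Leg 4 bearing: y=sinΔλ·cosφ2=-0.22702761, x=cosφ1·sinφ2-sinφ1·cosφ2·cosΔλ=0.61868224; θ=atan2(y, x)=-20.1508° <0 so +360° → 339.8492° ≈ 339.8°
Leg 5: φ1=-0.1996220, φ2=0.4836464, Δφ=0.6832685, Δλ=0.2683025 rad; a=sin²(Δφ/2)+cosφ1·cosφ2·sin²(Δλ/2)=0.1277659105; c=2·atan2(√a, √(1-a))=0.731058387; dist=6371·c=4657.573 ≈ 4657.6 km; running total=31378.8 km
Leg 5 bearing: y=sinΔλ·cosφ2=0.23469001, x=cosφ1·sinφ2-sinφ1·cosφ2·cosΔλ=0.62505018; θ=atan2(y, x)=20.5798° ≈ 20.6°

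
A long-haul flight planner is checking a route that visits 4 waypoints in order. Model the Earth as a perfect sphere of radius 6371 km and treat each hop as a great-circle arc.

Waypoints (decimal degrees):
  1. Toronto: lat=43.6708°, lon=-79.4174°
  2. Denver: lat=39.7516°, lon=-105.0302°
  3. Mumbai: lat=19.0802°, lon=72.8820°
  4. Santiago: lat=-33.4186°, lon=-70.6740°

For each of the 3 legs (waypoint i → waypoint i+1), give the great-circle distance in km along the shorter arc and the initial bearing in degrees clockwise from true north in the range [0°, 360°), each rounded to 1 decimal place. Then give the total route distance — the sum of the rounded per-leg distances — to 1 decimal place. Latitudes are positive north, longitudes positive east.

Leg 1: dist=2161.1 km, bearing=267.2°
Leg 2: dist=13469.7 km, bearing=2.3°
Leg 3: dist=16072.9 km, bearing=238.7°
Total: 31703.7 km

Leg 1: φ1=0.7621992, φ2=0.6937963, Δφ=-0.0684029, Δλ=-0.4470277 rad; a=sin²(Δφ/2)+cosφ1·cosφ2·sin²(Δλ/2)=0.0284918476; c=2·atan2(√a, √(1-a))=0.339214572; dist=6371·c=2161.136 ≈ 2161.1 km; running total=2161.1 km
Leg 1 bearing: y=sinΔλ·cosφ2=-0.33235277, x=cosφ1·sinφ2-sinφ1·cosφ2·cosΔλ=-0.01618285; θ=atan2(y, x)=-92.7876° <0 so +360° → 267.2124° ≈ 267.2°
Leg 2: φ1=0.6937963, φ2=0.3330123, Δφ=-0.3607840, Δλ=3.1051537 rad; a=sin²(Δφ/2)+cosφ1·cosφ2·sin²(Δλ/2)=0.7585349314; c=2·atan2(√a, √(1-a))=2.114220439; dist=6371·c=13469.698 ≈ 13469.7 km; running total=15630.8 km
Leg 2 bearing: y=sinΔλ·cosφ2=0.03442948, x=cosφ1·sinφ2-sinφ1·cosφ2·cosΔλ=0.85525047; θ=atan2(y, x)=2.3053° ≈ 2.3°
Leg 3: φ1=0.3330123, φ2=-0.5832646, Δφ=-0.9162769, Δλ=-2.5055249 rad; a=sin²(Δφ/2)+cosφ1·cosφ2·sin²(Δλ/2)=0.9072939038; c=2·atan2(√a, √(1-a))=2.522814539; dist=6371·c=16072.851 ≈ 16072.9 km; running total=31703.7 km
Leg 3 bearing: y=sinΔλ·cosφ2=-0.49582419, x=cosφ1·sinφ2-sinφ1·cosφ2·cosΔλ=-0.30100677; θ=atan2(y, x)=-121.2613° <0 so +360° → 238.7387° ≈ 238.7°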